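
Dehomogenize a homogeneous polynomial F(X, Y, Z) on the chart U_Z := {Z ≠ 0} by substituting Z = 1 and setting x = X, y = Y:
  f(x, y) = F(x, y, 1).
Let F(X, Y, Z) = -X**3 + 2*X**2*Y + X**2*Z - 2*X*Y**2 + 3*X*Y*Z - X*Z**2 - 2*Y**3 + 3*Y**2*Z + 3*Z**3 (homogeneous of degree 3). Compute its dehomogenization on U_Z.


f(x, y) = -x**3 + 2*x**2*y + x**2 - 2*x*y**2 + 3*x*y - x - 2*y**3 + 3*y**2 + 3

On U_Z we set Z = 1. Each monomial c·X^i·Y^j·Z^k in F becomes c·x^i·y^j·1^k = c·x^i·y^j.
Substituting Z = 1: F(X, Y, 1) = -x**3 + 2*x**2*y + x**2 - 2*x*y**2 + 3*x*y - x - 2*y**3 + 3*y**2 + 3.
Note: deg(f) ≤ deg(F) = 3; strict inequality happens when F is divisible by Z (lost terms).


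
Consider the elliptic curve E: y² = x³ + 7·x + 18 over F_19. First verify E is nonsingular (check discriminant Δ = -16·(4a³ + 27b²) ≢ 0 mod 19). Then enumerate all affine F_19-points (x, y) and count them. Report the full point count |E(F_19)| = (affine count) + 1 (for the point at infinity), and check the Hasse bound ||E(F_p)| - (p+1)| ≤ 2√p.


Affine points = {(1, 8), (1, 11), (3, 3), (3, 16), (5, 8), (5, 11), (7, 7), (7, 12), (8, 4), (8, 15), (10, 9), (10, 10), (11, 1), (11, 18), (12, 5), (12, 14), (13, 8), (13, 11)}; affine count = 18; |E(F_19)| = 19.

Discriminant check: Δ ∝ 4a³ + 27b² = 4·7³ + 27·18² = 4·343 + 27·324 ≡ 12 (mod 19). Nonzero ⇒ E is nonsingular.
For each x ∈ F_19, compute rhs = x³ + 7·x + 18 mod 19, then count y ∈ F_19 with y² ≡ rhs.
  x = 0: rhs = 18, matching y values: none (0 points).
  x = 1: rhs = 7, matching y values: 8, 11 (2 points).
  x = 2: rhs = 2, matching y values: none (0 points).
  x = 3: rhs = 9, matching y values: 3, 16 (2 points).
  x = 4: rhs = 15, matching y values: none (0 points).
  x = 5: rhs = 7, matching y values: 8, 11 (2 points).
  x = 6: rhs = 10, matching y values: none (0 points).
  x = 7: rhs = 11, matching y values: 7, 12 (2 points).
  x = 8: rhs = 16, matching y values: 4, 15 (2 points).
  x = 9: rhs = 12, matching y values: none (0 points).
  x = 10: rhs = 5, matching y values: 9, 10 (2 points).
  x = 11: rhs = 1, matching y values: 1, 18 (2 points).
  x = 12: rhs = 6, matching y values: 5, 14 (2 points).
  x = 13: rhs = 7, matching y values: 8, 11 (2 points).
  x = 14: rhs = 10, matching y values: none (0 points).
  x = 15: rhs = 2, matching y values: none (0 points).
  x = 16: rhs = 8, matching y values: none (0 points).
  x = 17: rhs = 15, matching y values: none (0 points).
  x = 18: rhs = 10, matching y values: none (0 points).
Total affine count: 18.
Full point count |E(F_19)| = 18 + 1 = 19.
Hasse bound: |19 − (19+1)| = |-1| = 1 ≤ 2√19 ≈ 8.7178 ✓.


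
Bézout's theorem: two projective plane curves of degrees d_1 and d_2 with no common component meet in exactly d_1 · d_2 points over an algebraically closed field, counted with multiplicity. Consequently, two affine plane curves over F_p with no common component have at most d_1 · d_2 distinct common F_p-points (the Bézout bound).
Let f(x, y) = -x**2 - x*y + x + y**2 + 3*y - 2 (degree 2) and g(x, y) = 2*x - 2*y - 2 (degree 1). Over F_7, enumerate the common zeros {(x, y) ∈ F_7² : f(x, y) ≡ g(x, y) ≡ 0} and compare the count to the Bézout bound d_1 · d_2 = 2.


Common zeros: {(5, 4)}; count = 1; Bézout bound = 2.

deg(f) = 2, deg(g) = 1, so Bézout bound = 2.
Scan x ∈ F_7. For each x, list the y ∈ F_7 with f(x, y) ≡ 0 and those with g(x, y) ≡ 0 (mod 7); the common zeros in that column are the intersection.
  x = 0: f ≡ 0 at y ∈ ∅; g ≡ 0 at y ∈ {6}; common: ∅.
  x = 1: f ≡ 0 at y ∈ ∅; g ≡ 0 at y ∈ {0}; common: ∅.
  x = 2: f ≡ 0 at y ∈ ∅; g ≡ 0 at y ∈ {1}; common: ∅.
  x = 3: f ≡ 0 at y ∈ {1, 6}; g ≡ 0 at y ∈ {2}; common: ∅.
  x = 4: f ≡ 0 at y ∈ {0, 1}; g ≡ 0 at y ∈ {3}; common: ∅.
  x = 5: f ≡ 0 at y ∈ {4, 5}; g ≡ 0 at y ∈ {4}; common: {4}.
  x = 6: f ≡ 0 at y ∈ {4, 6}; g ≡ 0 at y ∈ {5}; common: ∅.
Collecting: common zeros = {(5, 4)}, so the count is 1.
Comparison with the Bézout bound: 1 ≤ 2 = deg(f)·deg(g), as expected for curves with no common component (the affine F_7-count falls short of the bound because intersections may lie at infinity, over extension fields, or carry multiplicity).


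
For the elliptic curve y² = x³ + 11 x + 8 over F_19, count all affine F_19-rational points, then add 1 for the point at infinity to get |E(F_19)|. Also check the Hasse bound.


Affine points = {(1, 1), (1, 18), (2, 0), (3, 7), (3, 12), (5, 6), (5, 13), (6, 9), (6, 10), (8, 0), (9, 0), (10, 4), (10, 15), (11, 4), (11, 15), (12, 5), (12, 14), (13, 7), (13, 12), (16, 9), (16, 10), (17, 4), (17, 15)}; affine count = 23; |E(F_19)| = 24.

Discriminant check: Δ ∝ 4a³ + 27b² = 4·11³ + 27·8² = 4·1331 + 27·64 ≡ 3 (mod 19). Nonzero ⇒ E is nonsingular.
For each x ∈ F_19, compute rhs = x³ + 11·x + 8 mod 19, then count y ∈ F_19 with y² ≡ rhs.
  x = 0: rhs = 8, matching y values: none (0 points).
  x = 1: rhs = 1, matching y values: 1, 18 (2 points).
  x = 2: rhs = 0, matching y values: 0 (1 points).
  x = 3: rhs = 11, matching y values: 7, 12 (2 points).
  x = 4: rhs = 2, matching y values: none (0 points).
  x = 5: rhs = 17, matching y values: 6, 13 (2 points).
  x = 6: rhs = 5, matching y values: 9, 10 (2 points).
  x = 7: rhs = 10, matching y values: none (0 points).
  x = 8: rhs = 0, matching y values: 0 (1 points).
  x = 9: rhs = 0, matching y values: 0 (1 points).
  x = 10: rhs = 16, matching y values: 4, 15 (2 points).
  x = 11: rhs = 16, matching y values: 4, 15 (2 points).
  x = 12: rhs = 6, matching y values: 5, 14 (2 points).
  x = 13: rhs = 11, matching y values: 7, 12 (2 points).
  x = 14: rhs = 18, matching y values: none (0 points).
  x = 15: rhs = 14, matching y values: none (0 points).
  x = 16: rhs = 5, matching y values: 9, 10 (2 points).
  x = 17: rhs = 16, matching y values: 4, 15 (2 points).
  x = 18: rhs = 15, matching y values: none (0 points).
Total affine count: 23.
Full point count |E(F_19)| = 23 + 1 = 24.
Hasse bound: |24 − (19+1)| = |4| = 4 ≤ 2√19 ≈ 8.7178 ✓.


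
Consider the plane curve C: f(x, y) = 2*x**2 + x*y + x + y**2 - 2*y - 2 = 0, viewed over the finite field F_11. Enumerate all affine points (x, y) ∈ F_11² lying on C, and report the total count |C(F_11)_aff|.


Affine F_11-points: {(0, 6), (0, 7), (2, 5), (2, 6), (4, 10), (6, 2), (6, 5), (7, 7), (7, 10), (9, 2)}; count = 10.

For each of the 121 pairs (x, y) ∈ F_11², evaluate f(x, y) mod 11. Record the zeros.
  x = 0: [0↦9, 1↦8, 2↦9, 3↦1, 4↦6, 5↦2, 6↦0, 7↦0, 8↦2, 9↦6, 10↦1]  zeros at y ∈ {6, 7}
  x = 1: [0↦1, 1↦1, 2↦3, 3↦7, 4↦2, 5↦10, 6↦9, 7↦10, 8↦2, 9↦7, 10↦3]  zeros at y ∈ ∅
  x = 2: [0↦8, 1↦9, 2↦1, 3↦6, 4↦2, 5↦0, 6↦0, 7↦2, 8↦6, 9↦1, 10↦9]  zeros at y ∈ {5, 6}
  x = 3: [0↦8, 1↦10, 2↦3, 3↦9, 4↦6, 5↦5, 6↦6, 7↦9, 8↦3, 9↦10, 10↦8]  zeros at y ∈ ∅
  x = 4: [0↦1, 1↦4, 2↦9, 3↦5, 4↦3, 5↦3, 6↦5, 7↦9, 8↦4, 9↦1, 10↦0]  zeros at y ∈ {10}
  x = 5: [0↦9, 1↦2, 2↦8, 3↦5, 4↦4, 5↦5, 6↦8, 7↦2, 8↦9, 9↦7, 10↦7]  zeros at y ∈ ∅
  x = 6: [0↦10, 1↦4, 2↦0, 3↦9, 4↦9, 5↦0, 6↦4, 7↦10, 8↦7, 9↦6, 10↦7]  zeros at y ∈ {2, 5}
  x = 7: [0↦4, 1↦10, 2↦7, 3↦6, 4↦7, 5↦10, 6↦4, 7↦0, 8↦9, 9↦9, 10↦0]  zeros at y ∈ {7, 10}
  x = 8: [0↦2, 1↦9, 2↦7, 3↦7, 4↦9, 5↦2, 6↦8, 7↦5, 8↦4, 9↦5, 10↦8]  zeros at y ∈ ∅
  x = 9: [0↦4, 1↦1, 2↦0, 3↦1, 4↦4, 5↦9, 6↦5, 7↦3, 8↦3, 9↦5, 10↦9]  zeros at y ∈ {2}
  x = 10: [0↦10, 1↦8, 2↦8, 3↦10, 4↦3, 5↦9, 6↦6, 7↦5, 8↦6, 9↦9, 10↦3]  zeros at y ∈ ∅
Collecting zeros: affine points = {(0, 6), (0, 7), (2, 5), (2, 6), (4, 10), (6, 2), (6, 5), (7, 7), (7, 10), (9, 2)}.
Total count |C(F_11)_aff| = 10.


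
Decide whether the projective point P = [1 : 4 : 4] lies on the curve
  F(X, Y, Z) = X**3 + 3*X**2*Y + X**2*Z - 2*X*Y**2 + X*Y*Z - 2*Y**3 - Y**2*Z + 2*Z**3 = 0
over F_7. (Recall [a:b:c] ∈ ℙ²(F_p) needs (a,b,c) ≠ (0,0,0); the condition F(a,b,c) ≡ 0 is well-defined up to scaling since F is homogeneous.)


F(1,4,4) ≡ 0 (mod 7); P is on the curve.

Evaluate F(1, 4, 4) term-by-term (mod 7).
  X**3 ↦ 1·1·1·1 = 1
  3*X**2*Y ↦ 3·1·4·1 = 12
  X**2*Z ↦ 1·1·1·4 = 4
  -2*X*Y**2 ↦ -2·1·16·1 = -32
  X*Y*Z ↦ 1·1·4·4 = 16
  -2*Y**3 ↦ -2·1·64·1 = -128
  -Y**2*Z ↦ -1·1·16·4 = -64
  2*Z**3 ↦ 2·1·1·64 = 128
Sum: F(1, 4, 4) = (1) + (12) + (4) + (-32) + (16) + (-128) + (-64) + (128) = -63.
Reducing mod 7: -63 ≡ 0 (mod 7).
Since F(a, b, c) ≡ 0 (mod 7), P lies on the curve.


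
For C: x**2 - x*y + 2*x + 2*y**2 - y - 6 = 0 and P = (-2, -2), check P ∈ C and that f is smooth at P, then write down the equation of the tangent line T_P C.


Tangent line at P: -7*y - 14 = 0.

Step 1: f(-2, -2) = 0, so P lies on C.
Step 2: partial derivatives
  f_x(x, y) = 2*x - y + 2, f_y(x, y) = -x + 4*y - 1.
  f_x(P) = 0, f_y(P) = -7 (gradient nonzero, so P is smooth).
Step 3: tangent line at P: 0·(x − -2) + -7·(y − -2) = 0.
Expanding: -7*y - 14 = 0.


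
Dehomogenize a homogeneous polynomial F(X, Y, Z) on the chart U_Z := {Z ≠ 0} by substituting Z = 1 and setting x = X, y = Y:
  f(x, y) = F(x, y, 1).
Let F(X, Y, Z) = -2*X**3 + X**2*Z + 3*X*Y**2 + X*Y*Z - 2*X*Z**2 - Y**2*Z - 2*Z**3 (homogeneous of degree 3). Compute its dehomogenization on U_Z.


f(x, y) = -2*x**3 + x**2 + 3*x*y**2 + x*y - 2*x - y**2 - 2

On U_Z we set Z = 1. Each monomial c·X^i·Y^j·Z^k in F becomes c·x^i·y^j·1^k = c·x^i·y^j.
Substituting Z = 1: F(X, Y, 1) = -2*x**3 + x**2 + 3*x*y**2 + x*y - 2*x - y**2 - 2.
Note: deg(f) ≤ deg(F) = 3; strict inequality happens when F is divisible by Z (lost terms).


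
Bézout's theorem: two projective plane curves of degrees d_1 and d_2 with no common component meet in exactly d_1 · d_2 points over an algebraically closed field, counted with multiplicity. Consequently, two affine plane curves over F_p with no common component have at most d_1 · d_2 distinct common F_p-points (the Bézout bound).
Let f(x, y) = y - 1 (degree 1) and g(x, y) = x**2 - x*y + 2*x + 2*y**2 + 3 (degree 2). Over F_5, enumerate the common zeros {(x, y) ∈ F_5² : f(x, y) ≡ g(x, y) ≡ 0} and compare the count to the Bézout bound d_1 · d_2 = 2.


Common zeros: {(0, 1), (4, 1)}; count = 2; Bézout bound = 2.

deg(f) = 1, deg(g) = 2, so Bézout bound = 2.
Scan x ∈ F_5. For each x, list the y ∈ F_5 with f(x, y) ≡ 0 and those with g(x, y) ≡ 0 (mod 5); the common zeros in that column are the intersection.
  x = 0: f ≡ 0 at y ∈ {1}; g ≡ 0 at y ∈ {1, 4}; common: {1}.
  x = 1: f ≡ 0 at y ∈ {1}; g ≡ 0 at y ∈ ∅; common: ∅.
  x = 2: f ≡ 0 at y ∈ {1}; g ≡ 0 at y ∈ {2, 4}; common: ∅.
  x = 3: f ≡ 0 at y ∈ {1}; g ≡ 0 at y ∈ {2}; common: ∅.
  x = 4: f ≡ 0 at y ∈ {1}; g ≡ 0 at y ∈ {1}; common: {1}.
Collecting: common zeros = {(0, 1), (4, 1)}, so the count is 2.
Comparison with the Bézout bound: 2 ≤ 2 = deg(f)·deg(g), as expected for curves with no common component (the bound is attained).


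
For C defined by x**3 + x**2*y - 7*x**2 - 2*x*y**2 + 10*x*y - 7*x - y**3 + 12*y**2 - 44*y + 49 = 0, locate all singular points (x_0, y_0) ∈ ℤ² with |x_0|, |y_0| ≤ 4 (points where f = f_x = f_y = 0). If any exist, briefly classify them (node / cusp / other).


Singular points: {(1, 3)}; classification: node.

Compute partial derivatives:
  f_x = 3*x**2 + 2*x*y - 14*x - 2*y**2 + 10*y - 7.
  f_y = x**2 - 4*x*y + 10*x - 3*y**2 + 24*y - 44.
Scan x_0 ∈ {−4, ..., 4}. For each x_0, f_y(x_0, y) is a polynomial in y; find its integer roots y ∈ {−4, ..., 4}, then test f_x and f at those candidates.
  x = -4: f_y(-4, y) = -3*y**2 + 40*y - 68; vanishes at y ∈ {2}. (-4, 2): f_x = 93 ≠ 0.
  x = -3: f_y(-3, y) = -3*y**2 + 36*y - 65; no integer root y with |y| ≤ 4.
  x = -2: f_y(-2, y) = -3*y**2 + 32*y - 60; no integer root y with |y| ≤ 4.
  x = -1: f_y(-1, y) = -3*y**2 + 28*y - 53; no integer root y with |y| ≤ 4.
  x = 0: f_y(0, y) = -3*y**2 + 24*y - 44; no integer root y with |y| ≤ 4.
  x = 1: f_y(1, y) = -3*y**2 + 20*y - 33; vanishes at y ∈ {3}. (1, 3): f_x = 0, f = 0 — SINGULAR.
  x = 2: f_y(2, y) = -3*y**2 + 16*y - 20; vanishes at y ∈ {2}. (2, 2): f_x = -3 ≠ 0.
  x = 3: f_y(3, y) = -3*y**2 + 12*y - 5; no integer root y with |y| ≤ 4.
  x = 4: f_y(4, y) = -3*y**2 + 8*y + 12; no integer root y with |y| ≤ 4.
Only singular point on the grid: (1, 3).
Classify: substitute x = 1 + u, y = 3 + v and expand: f = u**3 + u**2*v - u**2 - 2*u*v**2 - v**3 + v**2.
No constant or linear terms (consistent with a singular point). Quadratic part: -u**2 + v**2. Cubic part: u**3 + u**2*v - 2*u*v**2 - v**3.
The quadratic part v**2 - u**2 = (v − u)(v + u) splits into two distinct linear factors, so there are two distinct tangent lines y − 3 = ±(x − 1) — this is a node (ordinary double point).
Classification: node.


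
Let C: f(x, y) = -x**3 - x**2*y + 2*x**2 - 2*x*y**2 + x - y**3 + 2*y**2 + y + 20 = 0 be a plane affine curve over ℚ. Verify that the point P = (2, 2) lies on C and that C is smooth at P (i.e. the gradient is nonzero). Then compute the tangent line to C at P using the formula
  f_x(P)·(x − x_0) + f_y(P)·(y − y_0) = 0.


Tangent line at P: -19*x - 23*y + 84 = 0.

Step 1: f(2, 2) = 0, so P lies on C.
Step 2: partial derivatives
  f_x(x, y) = -3*x**2 - 2*x*y + 4*x - 2*y**2 + 1, f_y(x, y) = -x**2 - 4*x*y - 3*y**2 + 4*y + 1.
  f_x(P) = -19, f_y(P) = -23 (gradient nonzero, so P is smooth).
Step 3: tangent line at P: -19·(x − 2) + -23·(y − 2) = 0.
Expanding: -19*x - 23*y + 84 = 0.


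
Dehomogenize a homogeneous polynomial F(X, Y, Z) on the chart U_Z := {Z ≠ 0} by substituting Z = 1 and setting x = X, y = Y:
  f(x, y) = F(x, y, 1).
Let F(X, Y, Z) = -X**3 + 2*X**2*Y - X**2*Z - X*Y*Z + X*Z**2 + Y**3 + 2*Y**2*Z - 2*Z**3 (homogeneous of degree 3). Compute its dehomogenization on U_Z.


f(x, y) = -x**3 + 2*x**2*y - x**2 - x*y + x + y**3 + 2*y**2 - 2

On U_Z we set Z = 1. Each monomial c·X^i·Y^j·Z^k in F becomes c·x^i·y^j·1^k = c·x^i·y^j.
Substituting Z = 1: F(X, Y, 1) = -x**3 + 2*x**2*y - x**2 - x*y + x + y**3 + 2*y**2 - 2.
Note: deg(f) ≤ deg(F) = 3; strict inequality happens when F is divisible by Z (lost terms).


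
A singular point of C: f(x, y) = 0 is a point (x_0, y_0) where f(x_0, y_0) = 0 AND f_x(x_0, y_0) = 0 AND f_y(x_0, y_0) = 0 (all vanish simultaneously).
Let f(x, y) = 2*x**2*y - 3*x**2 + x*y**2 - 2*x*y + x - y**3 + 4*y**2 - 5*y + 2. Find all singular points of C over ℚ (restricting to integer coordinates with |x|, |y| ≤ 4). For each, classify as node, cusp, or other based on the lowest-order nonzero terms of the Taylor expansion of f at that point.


Singular points: {(0, 1)}; classification: node.

Compute partial derivatives:
  f_x = 4*x*y - 6*x + y**2 - 2*y + 1.
  f_y = 2*x**2 + 2*x*y - 2*x - 3*y**2 + 8*y - 5.
Scan x_0 ∈ {−4, ..., 4}. For each x_0, f_y(x_0, y) is a polynomial in y; find its integer roots y ∈ {−4, ..., 4}, then test f_x and f at those candidates.
  x = -4: f_y(-4, y) = 35 - 3*y**2; no integer root y with |y| ≤ 4.
  x = -3: f_y(-3, y) = -3*y**2 + 2*y + 19; no integer root y with |y| ≤ 4.
  x = -2: f_y(-2, y) = -3*y**2 + 4*y + 7; vanishes at y ∈ {-1}. (-2, -1): f_x = 24 ≠ 0.
  x = -1: f_y(-1, y) = -3*y**2 + 6*y - 1; no integer root y with |y| ≤ 4.
  x = 0: f_y(0, y) = -3*y**2 + 8*y - 5; vanishes at y ∈ {1}. (0, 1): f_x = 0, f = 0 — SINGULAR.
  x = 1: f_y(1, y) = -3*y**2 + 10*y - 5; no integer root y with |y| ≤ 4.
  x = 2: f_y(2, y) = -3*y**2 + 12*y - 1; no integer root y with |y| ≤ 4.
  x = 3: f_y(3, y) = -3*y**2 + 14*y + 7; no integer root y with |y| ≤ 4.
  x = 4: f_y(4, y) = -3*y**2 + 16*y + 19; vanishes at y ∈ {-1}. (4, -1): f_x = -36 ≠ 0.
Only singular point on the grid: (0, 1).
Classify: substitute x = 0 + u, y = 1 + v and expand: f = 2*u**2*v - u**2 + u*v**2 - v**3 + v**2.
No constant or linear terms (consistent with a singular point). Quadratic part: -u**2 + v**2. Cubic part: 2*u**2*v + u*v**2 - v**3.
The quadratic part v**2 - u**2 = (v − u)(v + u) splits into two distinct linear factors, so there are two distinct tangent lines y − 1 = ±(x − 0) — this is a node (ordinary double point).
Classification: node.


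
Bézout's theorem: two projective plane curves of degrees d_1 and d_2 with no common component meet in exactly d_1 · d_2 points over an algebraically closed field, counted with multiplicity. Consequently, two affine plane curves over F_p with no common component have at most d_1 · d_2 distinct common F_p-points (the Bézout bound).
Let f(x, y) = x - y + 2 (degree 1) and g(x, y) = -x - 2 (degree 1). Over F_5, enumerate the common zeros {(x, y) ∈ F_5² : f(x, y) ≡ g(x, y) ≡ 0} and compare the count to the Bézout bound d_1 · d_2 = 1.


Common zeros: {(3, 0)}; count = 1; Bézout bound = 1.

deg(f) = 1, deg(g) = 1, so Bézout bound = 1.
Scan x ∈ F_5. For each x, list the y ∈ F_5 with f(x, y) ≡ 0 and those with g(x, y) ≡ 0 (mod 5); the common zeros in that column are the intersection.
  x = 0: f ≡ 0 at y ∈ {2}; g ≡ 0 at y ∈ ∅; common: ∅.
  x = 1: f ≡ 0 at y ∈ {3}; g ≡ 0 at y ∈ ∅; common: ∅.
  x = 2: f ≡ 0 at y ∈ {4}; g ≡ 0 at y ∈ ∅; common: ∅.
  x = 3: f ≡ 0 at y ∈ {0}; g ≡ 0 at y ∈ {0, 1, 2, 3, 4}; common: {0}.
  x = 4: f ≡ 0 at y ∈ {1}; g ≡ 0 at y ∈ ∅; common: ∅.
Collecting: common zeros = {(3, 0)}, so the count is 1.
Comparison with the Bézout bound: 1 ≤ 1 = deg(f)·deg(g), as expected for curves with no common component (the bound is attained).


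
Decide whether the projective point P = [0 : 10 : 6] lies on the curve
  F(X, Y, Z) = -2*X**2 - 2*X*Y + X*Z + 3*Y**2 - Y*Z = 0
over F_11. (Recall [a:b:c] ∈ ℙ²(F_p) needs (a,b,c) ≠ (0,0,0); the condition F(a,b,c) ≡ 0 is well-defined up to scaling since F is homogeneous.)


F(0,10,6) ≡ 9 (mod 11); P is NOT on the curve.

Evaluate F(0, 10, 6) term-by-term (mod 11).
  -2*X**2 ↦ -2·0·1·1 = 0
  -2*X*Y ↦ -2·0·10·1 = 0
  X*Z ↦ 1·0·1·6 = 0
  3*Y**2 ↦ 3·1·100·1 = 300
  -Y*Z ↦ -1·1·10·6 = -60
Sum: F(0, 10, 6) = (0) + (0) + (0) + (300) + (-60) = 240.
Reducing mod 11: 240 ≡ 9 (mod 11).
Since F(a, b, c) ≡ 9 ≠ 0 (mod 11), P does NOT lie on the curve.


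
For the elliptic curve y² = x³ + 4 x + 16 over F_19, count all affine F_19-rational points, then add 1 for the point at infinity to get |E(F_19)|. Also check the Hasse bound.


Affine points = {(0, 4), (0, 15), (3, 6), (3, 13), (4, 1), (4, 18), (5, 3), (5, 16), (6, 3), (6, 16), (7, 8), (7, 11), (8, 3), (8, 16), (10, 7), (10, 12), (11, 2), (11, 17), (12, 5), (12, 14), (13, 2), (13, 17), (14, 2), (14, 17), (17, 0), (18, 7), (18, 12)}; affine count = 27; |E(F_19)| = 28.

Discriminant check: Δ ∝ 4a³ + 27b² = 4·4³ + 27·16² = 4·64 + 27·256 ≡ 5 (mod 19). Nonzero ⇒ E is nonsingular.
For each x ∈ F_19, compute rhs = x³ + 4·x + 16 mod 19, then count y ∈ F_19 with y² ≡ rhs.
  x = 0: rhs = 16, matching y values: 4, 15 (2 points).
  x = 1: rhs = 2, matching y values: none (0 points).
  x = 2: rhs = 13, matching y values: none (0 points).
  x = 3: rhs = 17, matching y values: 6, 13 (2 points).
  x = 4: rhs = 1, matching y values: 1, 18 (2 points).
  x = 5: rhs = 9, matching y values: 3, 16 (2 points).
  x = 6: rhs = 9, matching y values: 3, 16 (2 points).
  x = 7: rhs = 7, matching y values: 8, 11 (2 points).
  x = 8: rhs = 9, matching y values: 3, 16 (2 points).
  x = 9: rhs = 2, matching y values: none (0 points).
  x = 10: rhs = 11, matching y values: 7, 12 (2 points).
  x = 11: rhs = 4, matching y values: 2, 17 (2 points).
  x = 12: rhs = 6, matching y values: 5, 14 (2 points).
  x = 13: rhs = 4, matching y values: 2, 17 (2 points).
  x = 14: rhs = 4, matching y values: 2, 17 (2 points).
  x = 15: rhs = 12, matching y values: none (0 points).
  x = 16: rhs = 15, matching y values: none (0 points).
  x = 17: rhs = 0, matching y values: 0 (1 points).
  x = 18: rhs = 11, matching y values: 7, 12 (2 points).
Total affine count: 27.
Full point count |E(F_19)| = 27 + 1 = 28.
Hasse bound: |28 − (19+1)| = |8| = 8 ≤ 2√19 ≈ 8.7178 ✓.


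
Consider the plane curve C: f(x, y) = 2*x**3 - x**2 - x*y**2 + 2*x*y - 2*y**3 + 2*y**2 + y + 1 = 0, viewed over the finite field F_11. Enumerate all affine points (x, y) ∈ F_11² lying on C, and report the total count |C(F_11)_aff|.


Affine F_11-points: {(2, 7), (3, 9), (4, 4), (5, 2), (5, 5), (5, 8), (7, 0)}; count = 7.

For each of the 121 pairs (x, y) ∈ F_11², evaluate f(x, y) mod 11. Record the zeros.
  x = 0: [0↦1, 1↦2, 2↦6, 3↦1, 4↦8, 5↦4, 6↦10, 7↦3, 8↦4, 9↦1, 10↦4]  zeros at y ∈ ∅
  x = 1: [0↦2, 1↦4, 2↦7, 3↦10, 4↦1, 5↦1, 6↦9, 7↦2, 8↦1, 9↦5, 10↦2]  zeros at y ∈ ∅
  x = 2: [0↦2, 1↦5, 2↦7, 3↦7, 4↦4, 5↦8, 6↦7, 7↦0, 8↦8, 9↦8, 10↦10]  zeros at y ∈ {7}
  x = 3: [0↦2, 1↦6, 2↦7, 3↦4, 4↦7, 5↦4, 6↦5, 7↦9, 8↦4, 9↦0, 10↦7]  zeros at y ∈ {9}
  x = 4: [0↦3, 1↦8, 2↦8, 3↦2, 4↦0, 5↦1, 6↦4, 7↦8, 8↦1, 9↦4, 10↦5]  zeros at y ∈ {4}
  x = 5: [0↦6, 1↦1, 2↦0, 3↦2, 4↦6, 5↦0, 6↦5, 7↦9, 8↦0, 9↦10, 10↦5]  zeros at y ∈ {2, 5, 8}
  x = 6: [0↦1, 1↦8, 2↦6, 3↦5, 4↦4, 5↦2, 6↦9, 7↦2, 8↦2, 9↦8, 10↦8]  zeros at y ∈ ∅
  x = 7: [0↦0, 1↦8, 2↦5, 3↦1, 4↦6, 5↦8, 6↦6, 7↦10, 8↦8, 9↦10, 10↦4]  zeros at y ∈ {0}
  x = 8: [0↦4, 1↦2, 2↦9, 3↦2, 4↦2, 5↦8, 6↦8, 7↦1, 8↦8, 9↦6, 10↦5]  zeros at y ∈ ∅
  x = 9: [0↦3, 1↦2, 2↦8, 3↦9, 4↦4, 5↦3, 6↦5, 7↦9, 8↦3, 9↦8, 10↦1]  zeros at y ∈ ∅
  x = 10: [0↦9, 1↦9, 2↦3, 3↦1, 4↦2, 5↦5, 6↦9, 7↦2, 8↦5, 9↦6, 10↦4]  zeros at y ∈ ∅
Collecting zeros: affine points = {(2, 7), (3, 9), (4, 4), (5, 2), (5, 5), (5, 8), (7, 0)}.
Total count |C(F_11)_aff| = 7.


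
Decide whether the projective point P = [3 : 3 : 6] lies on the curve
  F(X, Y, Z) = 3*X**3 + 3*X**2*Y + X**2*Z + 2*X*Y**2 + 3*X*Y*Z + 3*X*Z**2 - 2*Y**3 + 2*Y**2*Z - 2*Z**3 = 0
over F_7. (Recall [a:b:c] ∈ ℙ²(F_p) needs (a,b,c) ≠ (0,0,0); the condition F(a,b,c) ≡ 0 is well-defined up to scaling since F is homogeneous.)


F(3,3,6) ≡ 0 (mod 7); P is on the curve.

Evaluate F(3, 3, 6) term-by-term (mod 7).
  3*X**3 ↦ 3·27·1·1 = 81
  3*X**2*Y ↦ 3·9·3·1 = 81
  X**2*Z ↦ 1·9·1·6 = 54
  2*X*Y**2 ↦ 2·3·9·1 = 54
  3*X*Y*Z ↦ 3·3·3·6 = 162
  3*X*Z**2 ↦ 3·3·1·36 = 324
  -2*Y**3 ↦ -2·1·27·1 = -54
  2*Y**2*Z ↦ 2·1·9·6 = 108
  -2*Z**3 ↦ -2·1·1·216 = -432
Sum: F(3, 3, 6) = (81) + (81) + (54) + (54) + (162) + (324) + (-54) + (108) + (-432) = 378.
Reducing mod 7: 378 ≡ 0 (mod 7).
Since F(a, b, c) ≡ 0 (mod 7), P lies on the curve.


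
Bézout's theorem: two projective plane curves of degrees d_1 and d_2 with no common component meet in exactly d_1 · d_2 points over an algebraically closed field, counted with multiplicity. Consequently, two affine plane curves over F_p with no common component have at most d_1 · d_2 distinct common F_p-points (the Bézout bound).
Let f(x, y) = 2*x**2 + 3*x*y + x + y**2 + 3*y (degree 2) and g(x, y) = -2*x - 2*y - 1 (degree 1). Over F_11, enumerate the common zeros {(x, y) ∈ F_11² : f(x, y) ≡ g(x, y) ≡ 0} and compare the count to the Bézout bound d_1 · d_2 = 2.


Common zeros: {(5, 0)}; count = 1; Bézout bound = 2.

deg(f) = 2, deg(g) = 1, so Bézout bound = 2.
Scan x ∈ F_11. For each x, list the y ∈ F_11 with f(x, y) ≡ 0 and those with g(x, y) ≡ 0 (mod 11); the common zeros in that column are the intersection.
  x = 0: f ≡ 0 at y ∈ {0, 8}; g ≡ 0 at y ∈ {5}; common: ∅.
  x = 1: f ≡ 0 at y ∈ ∅; g ≡ 0 at y ∈ {4}; common: ∅.
  x = 2: f ≡ 0 at y ∈ ∅; g ≡ 0 at y ∈ {3}; common: ∅.
  x = 3: f ≡ 0 at y ∈ {3, 7}; g ≡ 0 at y ∈ {2}; common: ∅.
  x = 4: f ≡ 0 at y ∈ {8, 10}; g ≡ 0 at y ∈ {1}; common: ∅.
  x = 5: f ≡ 0 at y ∈ {0, 4}; g ≡ 0 at y ∈ {0}; common: {0}.
  x = 6: f ≡ 0 at y ∈ ∅; g ≡ 0 at y ∈ {10}; common: ∅.
  x = 7: f ≡ 0 at y ∈ ∅; g ≡ 0 at y ∈ {9}; common: ∅.
  x = 8: f ≡ 0 at y ∈ {7, 10}; g ≡ 0 at y ∈ {8}; common: ∅.
  x = 9: f ≡ 0 at y ∈ ∅; g ≡ 0 at y ∈ {7}; common: ∅.
  x = 10: f ≡ 0 at y ∈ ∅; g ≡ 0 at y ∈ {6}; common: ∅.
Collecting: common zeros = {(5, 0)}, so the count is 1.
Comparison with the Bézout bound: 1 ≤ 2 = deg(f)·deg(g), as expected for curves with no common component (the affine F_11-count falls short of the bound because intersections may lie at infinity, over extension fields, or carry multiplicity).


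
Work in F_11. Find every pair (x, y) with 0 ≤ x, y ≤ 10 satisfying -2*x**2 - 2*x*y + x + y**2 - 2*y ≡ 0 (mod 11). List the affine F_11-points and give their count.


Affine F_11-points: {(0, 0), (0, 2), (1, 6), (1, 9), (2, 1), (2, 5), (3, 1), (3, 7), (4, 2), (4, 8), (5, 4), (5, 8), (6, 0), (6, 3), (7, 7), (7, 9), (8, 3), (8, 4), (9, 10), (10, 5), (10, 6)}; count = 21.

For each of the 121 pairs (x, y) ∈ F_11², evaluate f(x, y) mod 11. Record the zeros.
  x = 0: [0↦0, 1↦10, 2↦0, 3↦3, 4↦8, 5↦4, 6↦2, 7↦2, 8↦4, 9↦8, 10↦3]  zeros at y ∈ {0, 2}
  x = 1: [0↦10, 1↦7, 2↦6, 3↦7, 4↦10, 5↦4, 6↦0, 7↦9, 8↦9, 9↦0, 10↦4]  zeros at y ∈ {6, 9}
  x = 2: [0↦5, 1↦0, 2↦8, 3↦7, 4↦8, 5↦0, 6↦5, 7↦1, 8↦10, 9↦10, 10↦1]  zeros at y ∈ {1, 5}
  x = 3: [0↦7, 1↦0, 2↦6, 3↦3, 4↦2, 5↦3, 6↦6, 7↦0, 8↦7, 9↦5, 10↦5]  zeros at y ∈ {1, 7}
  x = 4: [0↦5, 1↦7, 2↦0, 3↦6, 4↦3, 5↦2, 6↦3, 7↦6, 8↦0, 9↦7, 10↦5]  zeros at y ∈ {2, 8}
  x = 5: [0↦10, 1↦10, 2↦1, 3↦5, 4↦0, 5↦8, 6↦7, 7↦8, 8↦0, 9↦5, 10↦1]  zeros at y ∈ {4, 8}
  x = 6: [0↦0, 1↦9, 2↦9, 3↦0, 4↦4, 5↦10, 6↦7, 7↦6, 8↦7, 9↦10, 10↦4]  zeros at y ∈ {0, 3}
  x = 7: [0↦8, 1↦4, 2↦2, 3↦2, 4↦4, 5↦8, 6↦3, 7↦0, 8↦10, 9↦0, 10↦3]  zeros at y ∈ {7, 9}
  x = 8: [0↦1, 1↦6, 2↦2, 3↦0, 4↦0, 5↦2, 6↦6, 7↦1, 8↦9, 9↦8, 10↦9]  zeros at y ∈ {3, 4}
  x = 9: [0↦1, 1↦4, 2↦9, 3↦5, 4↦3, 5↦3, 6↦5, 7↦9, 8↦4, 9↦1, 10↦0]  zeros at y ∈ {10}
  x = 10: [0↦8, 1↦9, 2↦1, 3↦6, 4↦2, 5↦0, 6↦0, 7↦2, 8↦6, 9↦1, 10↦9]  zeros at y ∈ {5, 6}
Collecting zeros: affine points = {(0, 0), (0, 2), (1, 6), (1, 9), (2, 1), (2, 5), (3, 1), (3, 7), (4, 2), (4, 8), (5, 4), (5, 8), (6, 0), (6, 3), (7, 7), (7, 9), (8, 3), (8, 4), (9, 10), (10, 5), (10, 6)}.
Total count |C(F_11)_aff| = 21.


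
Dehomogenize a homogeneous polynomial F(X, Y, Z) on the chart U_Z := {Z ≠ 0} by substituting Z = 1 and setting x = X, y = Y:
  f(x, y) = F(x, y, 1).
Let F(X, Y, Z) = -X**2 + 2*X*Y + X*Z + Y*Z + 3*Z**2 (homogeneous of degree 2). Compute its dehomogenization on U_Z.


f(x, y) = -x**2 + 2*x*y + x + y + 3

On U_Z we set Z = 1. Each monomial c·X^i·Y^j·Z^k in F becomes c·x^i·y^j·1^k = c·x^i·y^j.
Substituting Z = 1: F(X, Y, 1) = -x**2 + 2*x*y + x + y + 3.
Note: deg(f) ≤ deg(F) = 2; strict inequality happens when F is divisible by Z (lost terms).


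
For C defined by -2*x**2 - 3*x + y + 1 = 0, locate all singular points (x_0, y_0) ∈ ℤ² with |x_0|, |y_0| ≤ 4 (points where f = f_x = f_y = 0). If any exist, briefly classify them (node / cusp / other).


No singular points in the scanned grid; C is smooth there.

Compute partial derivatives:
  f_x = -4*x - 3.
  f_y = 1.
f_y = 1 is a nonzero constant, so f_y never vanishes: no point (x, y) can satisfy f = f_x = f_y = 0. In particular no (x, y) ∈ {−4, ..., 4}² is singular; the curve is smooth.


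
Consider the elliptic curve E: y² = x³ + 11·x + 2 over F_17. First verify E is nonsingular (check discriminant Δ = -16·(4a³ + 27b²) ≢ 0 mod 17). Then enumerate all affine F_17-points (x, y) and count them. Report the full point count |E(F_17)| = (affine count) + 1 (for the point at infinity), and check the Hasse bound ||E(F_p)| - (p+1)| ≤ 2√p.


Affine points = {(0, 6), (0, 11), (2, 7), (2, 10), (4, 5), (4, 12), (11, 3), (11, 14), (12, 3), (12, 14), (13, 8), (13, 9)}; affine count = 12; |E(F_17)| = 13.

Discriminant check: Δ ∝ 4a³ + 27b² = 4·11³ + 27·2² = 4·1331 + 27·4 ≡ 9 (mod 17). Nonzero ⇒ E is nonsingular.
For each x ∈ F_17, compute rhs = x³ + 11·x + 2 mod 17, then count y ∈ F_17 with y² ≡ rhs.
  x = 0: rhs = 2, matching y values: 6, 11 (2 points).
  x = 1: rhs = 14, matching y values: none (0 points).
  x = 2: rhs = 15, matching y values: 7, 10 (2 points).
  x = 3: rhs = 11, matching y values: none (0 points).
  x = 4: rhs = 8, matching y values: 5, 12 (2 points).
  x = 5: rhs = 12, matching y values: none (0 points).
  x = 6: rhs = 12, matching y values: none (0 points).
  x = 7: rhs = 14, matching y values: none (0 points).
  x = 8: rhs = 7, matching y values: none (0 points).
  x = 9: rhs = 14, matching y values: none (0 points).
  x = 10: rhs = 7, matching y values: none (0 points).
  x = 11: rhs = 9, matching y values: 3, 14 (2 points).
  x = 12: rhs = 9, matching y values: 3, 14 (2 points).
  x = 13: rhs = 13, matching y values: 8, 9 (2 points).
  x = 14: rhs = 10, matching y values: none (0 points).
  x = 15: rhs = 6, matching y values: none (0 points).
  x = 16: rhs = 7, matching y values: none (0 points).
Total affine count: 12.
Full point count |E(F_17)| = 12 + 1 = 13.
Hasse bound: |13 − (17+1)| = |-5| = 5 ≤ 2√17 ≈ 8.2462 ✓.


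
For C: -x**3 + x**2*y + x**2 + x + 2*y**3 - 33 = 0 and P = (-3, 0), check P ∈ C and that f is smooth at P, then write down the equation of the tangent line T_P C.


Tangent line at P: -32*x + 9*y - 96 = 0.

Step 1: f(-3, 0) = 0, so P lies on C.
Step 2: partial derivatives
  f_x(x, y) = -3*x**2 + 2*x*y + 2*x + 1, f_y(x, y) = x**2 + 6*y**2.
  f_x(P) = -32, f_y(P) = 9 (gradient nonzero, so P is smooth).
Step 3: tangent line at P: -32·(x − -3) + 9·(y − 0) = 0.
Expanding: -32*x + 9*y - 96 = 0.


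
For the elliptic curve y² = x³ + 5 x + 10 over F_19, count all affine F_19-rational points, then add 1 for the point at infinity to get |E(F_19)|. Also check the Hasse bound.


Affine points = {(1, 4), (1, 15), (2, 3), (2, 16), (6, 3), (6, 16), (8, 7), (8, 12), (9, 9), (9, 10), (11, 3), (11, 16), (13, 7), (13, 12), (16, 5), (16, 14), (17, 7), (17, 12), (18, 2), (18, 17)}; affine count = 20; |E(F_19)| = 21.

Discriminant check: Δ ∝ 4a³ + 27b² = 4·5³ + 27·10² = 4·125 + 27·100 ≡ 8 (mod 19). Nonzero ⇒ E is nonsingular.
For each x ∈ F_19, compute rhs = x³ + 5·x + 10 mod 19, then count y ∈ F_19 with y² ≡ rhs.
  x = 0: rhs = 10, matching y values: none (0 points).
  x = 1: rhs = 16, matching y values: 4, 15 (2 points).
  x = 2: rhs = 9, matching y values: 3, 16 (2 points).
  x = 3: rhs = 14, matching y values: none (0 points).
  x = 4: rhs = 18, matching y values: none (0 points).
  x = 5: rhs = 8, matching y values: none (0 points).
  x = 6: rhs = 9, matching y values: 3, 16 (2 points).
  x = 7: rhs = 8, matching y values: none (0 points).
  x = 8: rhs = 11, matching y values: 7, 12 (2 points).
  x = 9: rhs = 5, matching y values: 9, 10 (2 points).
  x = 10: rhs = 15, matching y values: none (0 points).
  x = 11: rhs = 9, matching y values: 3, 16 (2 points).
  x = 12: rhs = 12, matching y values: none (0 points).
  x = 13: rhs = 11, matching y values: 7, 12 (2 points).
  x = 14: rhs = 12, matching y values: none (0 points).
  x = 15: rhs = 2, matching y values: none (0 points).
  x = 16: rhs = 6, matching y values: 5, 14 (2 points).
  x = 17: rhs = 11, matching y values: 7, 12 (2 points).
  x = 18: rhs = 4, matching y values: 2, 17 (2 points).
Total affine count: 20.
Full point count |E(F_19)| = 20 + 1 = 21.
Hasse bound: |21 − (19+1)| = |1| = 1 ≤ 2√19 ≈ 8.7178 ✓.


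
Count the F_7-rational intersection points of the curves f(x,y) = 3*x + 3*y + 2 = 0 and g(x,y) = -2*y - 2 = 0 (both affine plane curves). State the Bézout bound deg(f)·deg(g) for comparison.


Common zeros: {(5, 6)}; count = 1; Bézout bound = 1.

deg(f) = 1, deg(g) = 1, so Bézout bound = 1.
Scan x ∈ F_7. For each x, list the y ∈ F_7 with f(x, y) ≡ 0 and those with g(x, y) ≡ 0 (mod 7); the common zeros in that column are the intersection.
  x = 0: f ≡ 0 at y ∈ {4}; g ≡ 0 at y ∈ {6}; common: ∅.
  x = 1: f ≡ 0 at y ∈ {3}; g ≡ 0 at y ∈ {6}; common: ∅.
  x = 2: f ≡ 0 at y ∈ {2}; g ≡ 0 at y ∈ {6}; common: ∅.
  x = 3: f ≡ 0 at y ∈ {1}; g ≡ 0 at y ∈ {6}; common: ∅.
  x = 4: f ≡ 0 at y ∈ {0}; g ≡ 0 at y ∈ {6}; common: ∅.
  x = 5: f ≡ 0 at y ∈ {6}; g ≡ 0 at y ∈ {6}; common: {6}.
  x = 6: f ≡ 0 at y ∈ {5}; g ≡ 0 at y ∈ {6}; common: ∅.
Collecting: common zeros = {(5, 6)}, so the count is 1.
Comparison with the Bézout bound: 1 ≤ 1 = deg(f)·deg(g), as expected for curves with no common component (the bound is attained).


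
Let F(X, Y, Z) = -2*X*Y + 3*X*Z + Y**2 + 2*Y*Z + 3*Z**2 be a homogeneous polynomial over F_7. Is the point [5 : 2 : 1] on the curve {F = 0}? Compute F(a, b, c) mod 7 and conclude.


F(5,2,1) ≡ 6 (mod 7); P is NOT on the curve.

Evaluate F(5, 2, 1) term-by-term (mod 7).
  -2*X*Y ↦ -2·5·2·1 = -20
  3*X*Z ↦ 3·5·1·1 = 15
  Y**2 ↦ 1·1·4·1 = 4
  2*Y*Z ↦ 2·1·2·1 = 4
  3*Z**2 ↦ 3·1·1·1 = 3
Sum: F(5, 2, 1) = (-20) + (15) + (4) + (4) + (3) = 6.
Reducing mod 7: 6 ≡ 6 (mod 7).
Since F(a, b, c) ≡ 6 ≠ 0 (mod 7), P does NOT lie on the curve.


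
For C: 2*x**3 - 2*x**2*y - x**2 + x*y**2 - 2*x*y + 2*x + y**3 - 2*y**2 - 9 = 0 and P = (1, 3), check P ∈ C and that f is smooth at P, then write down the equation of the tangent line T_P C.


Tangent line at P: -3*x + 17*y - 48 = 0.

Step 1: f(1, 3) = 0, so P lies on C.
Step 2: partial derivatives
  f_x(x, y) = 6*x**2 - 4*x*y - 2*x + y**2 - 2*y + 2, f_y(x, y) = -2*x**2 + 2*x*y - 2*x + 3*y**2 - 4*y.
  f_x(P) = -3, f_y(P) = 17 (gradient nonzero, so P is smooth).
Step 3: tangent line at P: -3·(x − 1) + 17·(y − 3) = 0.
Expanding: -3*x + 17*y - 48 = 0.


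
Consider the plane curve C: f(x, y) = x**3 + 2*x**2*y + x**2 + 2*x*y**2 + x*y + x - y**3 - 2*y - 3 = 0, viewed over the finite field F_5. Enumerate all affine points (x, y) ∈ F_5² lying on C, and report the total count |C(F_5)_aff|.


Affine F_5-points: {(0, 2), (0, 4), (1, 0), (2, 2), (3, 1), (3, 2), (3, 3)}; count = 7.

For each of the 25 pairs (x, y) ∈ F_5², evaluate f(x, y) mod 5. Record the zeros.
  x = 0: [0↦2, 1↦4, 2↦0, 3↦4, 4↦0]  zeros at y ∈ {2, 4}
  x = 1: [0↦0, 1↦2, 2↦2, 3↦4, 4↦2]  zeros at y ∈ {0}
  x = 2: [0↦1, 1↦2, 2↦0, 3↦4, 4↦3]  zeros at y ∈ {2}
  x = 3: [0↦1, 1↦0, 2↦0, 3↦0, 4↦4]  zeros at y ∈ {1, 2, 3}
  x = 4: [0↦1, 1↦2, 2↦3, 3↦3, 4↦1]  zeros at y ∈ ∅
Collecting zeros: affine points = {(0, 2), (0, 4), (1, 0), (2, 2), (3, 1), (3, 2), (3, 3)}.
Total count |C(F_5)_aff| = 7.


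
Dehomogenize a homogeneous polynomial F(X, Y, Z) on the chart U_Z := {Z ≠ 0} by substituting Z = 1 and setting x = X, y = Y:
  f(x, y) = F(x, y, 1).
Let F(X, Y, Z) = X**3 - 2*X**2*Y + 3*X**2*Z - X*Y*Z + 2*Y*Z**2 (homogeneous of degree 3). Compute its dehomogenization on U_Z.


f(x, y) = x**3 - 2*x**2*y + 3*x**2 - x*y + 2*y

On U_Z we set Z = 1. Each monomial c·X^i·Y^j·Z^k in F becomes c·x^i·y^j·1^k = c·x^i·y^j.
Substituting Z = 1: F(X, Y, 1) = x**3 - 2*x**2*y + 3*x**2 - x*y + 2*y.
Note: deg(f) ≤ deg(F) = 3; strict inequality happens when F is divisible by Z (lost terms).


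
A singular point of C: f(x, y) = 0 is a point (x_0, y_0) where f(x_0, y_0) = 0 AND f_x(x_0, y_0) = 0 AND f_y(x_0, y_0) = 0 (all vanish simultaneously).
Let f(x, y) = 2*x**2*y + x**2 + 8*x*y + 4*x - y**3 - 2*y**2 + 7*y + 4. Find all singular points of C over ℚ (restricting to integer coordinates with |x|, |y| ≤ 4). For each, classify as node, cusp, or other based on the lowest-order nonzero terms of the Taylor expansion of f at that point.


Singular points: {(-2, -1)}; classification: node.

Compute partial derivatives:
  f_x = 4*x*y + 2*x + 8*y + 4.
  f_y = 2*x**2 + 8*x - 3*y**2 - 4*y + 7.
Scan x_0 ∈ {−4, ..., 4}. For each x_0, f_y(x_0, y) is a polynomial in y; find its integer roots y ∈ {−4, ..., 4}, then test f_x and f at those candidates.
  x = -4: f_y(-4, y) = -3*y**2 - 4*y + 7; vanishes at y ∈ {1}. (-4, 1): f_x = -12 ≠ 0.
  x = -3: f_y(-3, y) = -3*y**2 - 4*y + 1; no integer root y with |y| ≤ 4.
  x = -2: f_y(-2, y) = -3*y**2 - 4*y - 1; vanishes at y ∈ {-1}. (-2, -1): f_x = 0, f = 0 — SINGULAR.
  x = -1: f_y(-1, y) = -3*y**2 - 4*y + 1; no integer root y with |y| ≤ 4.
  x = 0: f_y(0, y) = -3*y**2 - 4*y + 7; vanishes at y ∈ {1}. (0, 1): f_x = 12 ≠ 0.
  x = 1: f_y(1, y) = -3*y**2 - 4*y + 17; no integer root y with |y| ≤ 4.
  x = 2: f_y(2, y) = -3*y**2 - 4*y + 31; no integer root y with |y| ≤ 4.
  x = 3: f_y(3, y) = -3*y**2 - 4*y + 49; no integer root y with |y| ≤ 4.
  x = 4: f_y(4, y) = -3*y**2 - 4*y + 71; no integer root y with |y| ≤ 4.
Only singular point on the grid: (-2, -1).
Classify: substitute x = -2 + u, y = -1 + v and expand: f = 2*u**2*v - u**2 - v**3 + v**2.
No constant or linear terms (consistent with a singular point). Quadratic part: -u**2 + v**2. Cubic part: 2*u**2*v - v**3.
The quadratic part v**2 - u**2 = (v − u)(v + u) splits into two distinct linear factors, so there are two distinct tangent lines y − -1 = ±(x − -2) — this is a node (ordinary double point).
Classification: node.


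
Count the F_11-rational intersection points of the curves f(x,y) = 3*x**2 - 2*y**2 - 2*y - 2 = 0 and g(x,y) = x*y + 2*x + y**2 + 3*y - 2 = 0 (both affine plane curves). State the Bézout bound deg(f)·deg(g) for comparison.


Common zeros: ∅; count = 0; Bézout bound = 4.

deg(f) = 2, deg(g) = 2, so Bézout bound = 4.
Scan x ∈ F_11. For each x, list the y ∈ F_11 with f(x, y) ≡ 0 and those with g(x, y) ≡ 0 (mod 11); the common zeros in that column are the intersection.
  x = 0: f ≡ 0 at y ∈ ∅; g ≡ 0 at y ∈ ∅; common: ∅.
  x = 1: f ≡ 0 at y ∈ {2, 8}; g ≡ 0 at y ∈ {0, 7}; common: ∅.
  x = 2: f ≡ 0 at y ∈ ∅; g ≡ 0 at y ∈ ∅; common: ∅.
  x = 3: f ≡ 0 at y ∈ ∅; g ≡ 0 at y ∈ {1, 4}; common: ∅.
  x = 4: f ≡ 0 at y ∈ {3, 7}; g ≡ 0 at y ∈ {5, 10}; common: ∅.
  x = 5: f ≡ 0 at y ∈ {4, 6}; g ≡ 0 at y ∈ ∅; common: ∅.
  x = 6: f ≡ 0 at y ∈ {4, 6}; g ≡ 0 at y ∈ ∅; common: ∅.
  x = 7: f ≡ 0 at y ∈ {3, 7}; g ≡ 0 at y ∈ ∅; common: ∅.
  x = 8: f ≡ 0 at y ∈ ∅; g ≡ 0 at y ∈ ∅; common: ∅.
  x = 9: f ≡ 0 at y ∈ ∅; g ≡ 0 at y ∈ {2, 8}; common: ∅.
  x = 10: f ≡ 0 at y ∈ {2, 8}; g ≡ 0 at y ∈ {3, 6}; common: ∅.
Collecting: common zeros = ∅, so the count is 0.
Comparison with the Bézout bound: 0 ≤ 4 = deg(f)·deg(g), as expected for curves with no common component (the affine F_11-count falls short of the bound because intersections may lie at infinity, over extension fields, or carry multiplicity).


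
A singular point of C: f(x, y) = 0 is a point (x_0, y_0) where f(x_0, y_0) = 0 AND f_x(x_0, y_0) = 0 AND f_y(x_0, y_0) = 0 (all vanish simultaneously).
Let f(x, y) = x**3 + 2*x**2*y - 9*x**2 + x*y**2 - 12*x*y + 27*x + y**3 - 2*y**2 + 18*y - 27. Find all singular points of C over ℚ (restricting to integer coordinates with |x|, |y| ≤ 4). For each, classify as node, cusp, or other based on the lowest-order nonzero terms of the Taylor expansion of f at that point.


Singular points: {(3, 0)}; classification: cusp.

Compute partial derivatives:
  f_x = 3*x**2 + 4*x*y - 18*x + y**2 - 12*y + 27.
  f_y = 2*x**2 + 2*x*y - 12*x + 3*y**2 - 4*y + 18.
Scan x_0 ∈ {−4, ..., 4}. For each x_0, f_y(x_0, y) is a polynomial in y; find its integer roots y ∈ {−4, ..., 4}, then test f_x and f at those candidates.
  x = -4: f_y(-4, y) = 3*y**2 - 12*y + 98; no integer root y with |y| ≤ 4.
  x = -3: f_y(-3, y) = 3*y**2 - 10*y + 72; no integer root y with |y| ≤ 4.
  x = -2: f_y(-2, y) = 3*y**2 - 8*y + 50; no integer root y with |y| ≤ 4.
  x = -1: f_y(-1, y) = 3*y**2 - 6*y + 32; no integer root y with |y| ≤ 4.
  x = 0: f_y(0, y) = 3*y**2 - 4*y + 18; no integer root y with |y| ≤ 4.
  x = 1: f_y(1, y) = 3*y**2 - 2*y + 8; no integer root y with |y| ≤ 4.
  x = 2: f_y(2, y) = 3*y**2 + 2; no integer root y with |y| ≤ 4.
  x = 3: f_y(3, y) = 3*y**2 + 2*y; vanishes at y ∈ {0}. (3, 0): f_x = 0, f = 0 — SINGULAR.
  x = 4: f_y(4, y) = 3*y**2 + 4*y + 2; no integer root y with |y| ≤ 4.
Only singular point on the grid: (3, 0).
Classify: substitute x = 3 + u, y = 0 + v and expand: f = u**3 + 2*u**2*v + u*v**2 + v**3 + v**2.
No constant or linear terms (consistent with a singular point). Quadratic part: v**2. Cubic part: u**3 + 2*u**2*v + u*v**2 + v**3.
The quadratic part v**2 is a perfect square, so there is a single (double) tangent line v = 0, i.e. y = 0. Restricting the cubic part to that line (v = 0) leaves u**3 ≠ 0, so f is not divisible by v and the branch is v² ≈ -u**3 to lowest order — this is a cusp.
Classification: cusp.
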